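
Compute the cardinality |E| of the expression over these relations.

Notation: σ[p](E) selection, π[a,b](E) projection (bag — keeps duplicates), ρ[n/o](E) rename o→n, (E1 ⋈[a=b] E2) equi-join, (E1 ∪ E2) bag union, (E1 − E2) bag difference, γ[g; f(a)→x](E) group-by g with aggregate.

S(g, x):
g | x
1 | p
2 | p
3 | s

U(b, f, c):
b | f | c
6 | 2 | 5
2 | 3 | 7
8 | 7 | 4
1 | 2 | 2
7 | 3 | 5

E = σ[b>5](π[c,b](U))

Stepwise |·|:
  U → 5
  π[c,b](U) → 5
  σ[b>5](π[c,b](U)) → 3

|E| = 3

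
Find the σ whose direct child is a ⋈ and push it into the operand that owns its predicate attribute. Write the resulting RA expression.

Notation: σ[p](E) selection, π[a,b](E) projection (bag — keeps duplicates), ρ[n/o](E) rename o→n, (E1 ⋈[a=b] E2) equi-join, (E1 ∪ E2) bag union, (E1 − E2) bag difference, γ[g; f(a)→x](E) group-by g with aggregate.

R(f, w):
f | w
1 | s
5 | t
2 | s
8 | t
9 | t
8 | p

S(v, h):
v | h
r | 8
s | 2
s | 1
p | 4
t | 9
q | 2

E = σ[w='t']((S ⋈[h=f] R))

σ filters on w, owned by the right side.
E' = (S ⋈[h=f] σ[w='t'](R))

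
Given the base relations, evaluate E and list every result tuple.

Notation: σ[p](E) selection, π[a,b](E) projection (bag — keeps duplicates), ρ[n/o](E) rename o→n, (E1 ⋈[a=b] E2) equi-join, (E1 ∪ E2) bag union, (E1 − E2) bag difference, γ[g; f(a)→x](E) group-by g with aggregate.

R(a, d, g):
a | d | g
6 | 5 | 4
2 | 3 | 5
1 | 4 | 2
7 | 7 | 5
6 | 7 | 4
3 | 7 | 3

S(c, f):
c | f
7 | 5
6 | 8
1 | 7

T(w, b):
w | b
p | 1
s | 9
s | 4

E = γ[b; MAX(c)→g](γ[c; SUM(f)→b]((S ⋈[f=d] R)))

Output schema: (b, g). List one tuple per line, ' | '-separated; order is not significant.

Row counts bottom-up:
  S → 3
  R → 6
  (S ⋈[f=d] R) → 4
  γ[c; SUM(f)→b]((S ⋈[f=d] R)) → 2
  γ[b; MAX(c)→g](γ[c; SUM(f)→b]((S ⋈[f=d] R))) → 2

== RESULT ==
b | g
5 | 7
21 | 1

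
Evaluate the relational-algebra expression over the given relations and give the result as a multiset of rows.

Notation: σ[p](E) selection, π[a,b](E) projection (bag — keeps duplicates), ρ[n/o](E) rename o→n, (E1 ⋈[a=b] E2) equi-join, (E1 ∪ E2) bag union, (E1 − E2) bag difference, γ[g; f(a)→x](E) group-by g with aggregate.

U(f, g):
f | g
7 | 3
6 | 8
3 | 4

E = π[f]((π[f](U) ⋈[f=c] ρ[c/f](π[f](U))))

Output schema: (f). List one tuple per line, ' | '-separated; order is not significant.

Stepwise |·|:
  U → 3
  π[f](U) → 3
  U → 3
  π[f](U) → 3
  ρ[c/f](π[f](U)) → 3
  (π[f](U) ⋈[f=c] ρ[c/f](π[f](U))) → 3
  π[f]((π[f](U) ⋈[f=c] ρ[c/f](π[f](U)))) → 3

== RESULT ==
f
3
6
7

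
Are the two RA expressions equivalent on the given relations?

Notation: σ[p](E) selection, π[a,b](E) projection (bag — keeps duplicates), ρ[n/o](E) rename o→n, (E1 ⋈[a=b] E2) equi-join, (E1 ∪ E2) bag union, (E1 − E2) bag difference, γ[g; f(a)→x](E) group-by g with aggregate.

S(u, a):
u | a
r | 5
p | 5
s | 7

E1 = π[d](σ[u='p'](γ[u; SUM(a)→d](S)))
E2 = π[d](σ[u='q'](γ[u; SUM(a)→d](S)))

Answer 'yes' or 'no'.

E1 stepwise |·|:
  S → 3
  γ[u; SUM(a)→d](S) → 3
  σ[u='p'](γ[u; SUM(a)→d](S)) → 1
  π[d](σ[u='p'](γ[u; SUM(a)→d](S))) → 1
E2 stepwise |·|:
  S → 3
  γ[u; SUM(a)→d](S) → 3
  σ[u='q'](γ[u; SUM(a)→d](S)) → 0
  π[d](σ[u='q'](γ[u; SUM(a)→d](S))) → 0

E1 result:
d
5
E2 result:
d
(0 rows)
Witness: (5,) appears 1× in E1 but 0× in E2.

no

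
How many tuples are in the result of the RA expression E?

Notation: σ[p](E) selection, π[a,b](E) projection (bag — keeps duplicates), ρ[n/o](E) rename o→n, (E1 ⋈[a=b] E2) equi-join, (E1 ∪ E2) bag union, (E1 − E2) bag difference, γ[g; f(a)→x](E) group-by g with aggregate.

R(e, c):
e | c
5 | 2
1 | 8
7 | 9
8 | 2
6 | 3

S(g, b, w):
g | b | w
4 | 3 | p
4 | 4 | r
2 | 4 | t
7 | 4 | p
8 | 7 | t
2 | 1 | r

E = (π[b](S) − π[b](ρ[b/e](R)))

Per-node cardinality:
  S → 6
  π[b](S) → 6
  R → 5
  ρ[b/e](R) → 5
  π[b](ρ[b/e](R)) → 5
  (π[b](S) − π[b](ρ[b/e](R))) → 4

|E| = 4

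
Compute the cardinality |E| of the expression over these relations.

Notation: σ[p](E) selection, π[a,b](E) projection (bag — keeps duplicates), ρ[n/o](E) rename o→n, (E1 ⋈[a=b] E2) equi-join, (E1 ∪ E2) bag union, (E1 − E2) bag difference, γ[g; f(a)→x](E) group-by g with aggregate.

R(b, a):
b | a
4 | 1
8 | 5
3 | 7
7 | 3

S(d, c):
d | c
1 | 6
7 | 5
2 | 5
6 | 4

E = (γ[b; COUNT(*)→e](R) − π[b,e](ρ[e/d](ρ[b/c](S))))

Per-node cardinality:
  R → 4
  γ[b; COUNT(*)→e](R) → 4
  S → 4
  ρ[b/c](S) → 4
  ρ[e/d](ρ[b/c](S)) → 4
  π[b,e](ρ[e/d](ρ[b/c](S))) → 4
  (γ[b; COUNT(*)→e](R) − π[b,e](ρ[e/d](ρ[b/c](S)))) → 4

|E| = 4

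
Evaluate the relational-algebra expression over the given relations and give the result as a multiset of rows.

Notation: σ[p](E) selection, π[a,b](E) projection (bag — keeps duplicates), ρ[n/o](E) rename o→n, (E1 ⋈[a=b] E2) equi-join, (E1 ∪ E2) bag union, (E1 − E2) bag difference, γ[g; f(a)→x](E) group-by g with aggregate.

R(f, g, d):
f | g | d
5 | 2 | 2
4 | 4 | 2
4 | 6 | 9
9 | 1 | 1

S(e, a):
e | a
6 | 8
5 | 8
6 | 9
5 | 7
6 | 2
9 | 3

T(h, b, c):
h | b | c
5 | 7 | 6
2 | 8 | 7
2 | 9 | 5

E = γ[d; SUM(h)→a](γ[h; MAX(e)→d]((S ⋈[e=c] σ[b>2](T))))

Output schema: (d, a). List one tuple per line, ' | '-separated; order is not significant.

Subexpression sizes:
  S → 6
  T → 3
  σ[b>2](T) → 3
  (S ⋈[e=c] σ[b>2](T)) → 5
  γ[h; MAX(e)→d]((S ⋈[e=c] σ[b>2](T))) → 2
  γ[d; SUM(h)→a](γ[h; MAX(e)→d]((S ⋈[e=c] σ[b>2](T)))) → 2

== RESULT ==
d | a
5 | 2
6 | 5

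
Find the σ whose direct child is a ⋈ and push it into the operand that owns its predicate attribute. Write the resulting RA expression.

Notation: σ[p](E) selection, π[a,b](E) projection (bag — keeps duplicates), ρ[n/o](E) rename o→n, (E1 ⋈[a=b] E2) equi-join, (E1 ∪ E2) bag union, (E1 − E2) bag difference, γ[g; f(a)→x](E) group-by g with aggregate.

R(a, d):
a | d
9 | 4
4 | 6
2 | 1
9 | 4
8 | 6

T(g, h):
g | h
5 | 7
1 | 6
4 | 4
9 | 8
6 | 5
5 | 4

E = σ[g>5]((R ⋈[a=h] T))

σ filters on g, owned by the right side.
E' = (R ⋈[a=h] σ[g>5](T))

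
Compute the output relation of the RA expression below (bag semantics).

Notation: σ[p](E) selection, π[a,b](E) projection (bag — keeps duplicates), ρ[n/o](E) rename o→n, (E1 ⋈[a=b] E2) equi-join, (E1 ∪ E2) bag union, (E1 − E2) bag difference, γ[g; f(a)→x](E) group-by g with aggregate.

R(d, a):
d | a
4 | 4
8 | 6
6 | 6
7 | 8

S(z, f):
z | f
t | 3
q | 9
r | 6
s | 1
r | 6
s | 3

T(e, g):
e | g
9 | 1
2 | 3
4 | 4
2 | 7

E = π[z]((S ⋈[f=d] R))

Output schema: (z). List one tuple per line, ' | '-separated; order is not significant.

Stepwise |·|:
  S → 6
  R → 4
  (S ⋈[f=d] R) → 2
  π[z]((S ⋈[f=d] R)) → 2

== RESULT ==
z
r
r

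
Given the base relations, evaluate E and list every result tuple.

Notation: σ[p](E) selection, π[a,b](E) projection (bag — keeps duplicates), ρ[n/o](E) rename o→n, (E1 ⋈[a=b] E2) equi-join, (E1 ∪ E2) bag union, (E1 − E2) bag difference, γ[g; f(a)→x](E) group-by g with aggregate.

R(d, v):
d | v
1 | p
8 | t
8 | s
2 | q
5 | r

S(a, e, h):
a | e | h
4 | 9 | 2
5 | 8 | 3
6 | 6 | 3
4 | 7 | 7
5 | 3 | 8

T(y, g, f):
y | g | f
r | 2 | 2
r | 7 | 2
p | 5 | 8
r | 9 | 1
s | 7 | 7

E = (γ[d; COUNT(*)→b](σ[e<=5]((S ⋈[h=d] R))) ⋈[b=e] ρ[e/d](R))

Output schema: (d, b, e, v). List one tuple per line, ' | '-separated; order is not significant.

Subexpression sizes:
  S → 5
  R → 5
  (S ⋈[h=d] R) → 3
  σ[e<=5]((S ⋈[h=d] R)) → 2
  γ[d; COUNT(*)→b](σ[e<=5]((S ⋈[h=d] R))) → 1
  R → 5
  ρ[e/d](R) → 5
  (γ[d; COUNT(*)→b](σ[e<=5]((S ⋈[h=d] R))) ⋈[b=e] ρ[e/d](R)) → 1

== RESULT ==
d | b | e | v
8 | 2 | 2 | q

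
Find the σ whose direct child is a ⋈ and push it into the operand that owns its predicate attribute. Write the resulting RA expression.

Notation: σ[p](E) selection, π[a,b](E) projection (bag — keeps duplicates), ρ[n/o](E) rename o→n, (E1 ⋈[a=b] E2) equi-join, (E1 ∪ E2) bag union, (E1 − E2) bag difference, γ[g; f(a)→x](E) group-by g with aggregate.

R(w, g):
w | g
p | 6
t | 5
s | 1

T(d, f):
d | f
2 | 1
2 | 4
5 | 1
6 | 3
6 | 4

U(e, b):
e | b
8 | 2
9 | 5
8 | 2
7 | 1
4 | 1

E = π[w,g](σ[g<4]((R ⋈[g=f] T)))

σ filters on g, owned by the left side.
E' = π[w,g]((σ[g<4](R) ⋈[g=f] T))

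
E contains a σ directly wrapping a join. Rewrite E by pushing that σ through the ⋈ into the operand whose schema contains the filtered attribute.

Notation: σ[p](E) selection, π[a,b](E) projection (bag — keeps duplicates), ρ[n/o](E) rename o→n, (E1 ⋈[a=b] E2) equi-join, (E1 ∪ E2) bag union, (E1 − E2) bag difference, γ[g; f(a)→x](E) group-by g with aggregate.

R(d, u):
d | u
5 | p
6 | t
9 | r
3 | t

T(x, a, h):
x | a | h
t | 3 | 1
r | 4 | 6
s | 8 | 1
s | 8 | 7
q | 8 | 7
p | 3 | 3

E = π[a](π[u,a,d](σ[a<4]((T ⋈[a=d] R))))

σ filters on a, owned by the left side.
E' = π[a](π[u,a,d]((σ[a<4](T) ⋈[a=d] R)))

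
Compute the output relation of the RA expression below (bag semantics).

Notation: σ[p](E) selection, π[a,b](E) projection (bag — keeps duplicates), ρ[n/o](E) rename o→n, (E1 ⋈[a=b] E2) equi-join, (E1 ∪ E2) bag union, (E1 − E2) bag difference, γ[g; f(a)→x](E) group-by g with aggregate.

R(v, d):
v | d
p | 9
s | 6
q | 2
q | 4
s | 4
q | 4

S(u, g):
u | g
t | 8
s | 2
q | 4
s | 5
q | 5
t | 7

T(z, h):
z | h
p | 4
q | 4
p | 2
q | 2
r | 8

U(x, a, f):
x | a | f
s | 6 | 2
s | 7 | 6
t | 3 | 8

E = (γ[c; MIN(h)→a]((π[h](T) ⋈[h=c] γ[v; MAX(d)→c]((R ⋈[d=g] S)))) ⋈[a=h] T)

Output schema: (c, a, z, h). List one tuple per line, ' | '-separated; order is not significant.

Subexpression sizes:
  T → 5
  π[h](T) → 5
  R → 6
  S → 6
  (R ⋈[d=g] S) → 4
  γ[v; MAX(d)→c]((R ⋈[d=g] S)) → 2
  (π[h](T) ⋈[h=c] γ[v; MAX(d)→c]((R ⋈[d=g] S))) → 4
  γ[c; MIN(h)→a]((π[h](T) ⋈[h=c] γ[v; MAX(d)→c]((R ⋈[d=g] S)))) → 1
  T → 5
  (γ[c; MIN(h)→a]((π[h](T) ⋈[h=c] γ[v; MAX(d)→c]((R ⋈[d=g] S)))) ⋈[a=h] T) → 2

== RESULT ==
c | a | z | h
4 | 4 | p | 4
4 | 4 | q | 4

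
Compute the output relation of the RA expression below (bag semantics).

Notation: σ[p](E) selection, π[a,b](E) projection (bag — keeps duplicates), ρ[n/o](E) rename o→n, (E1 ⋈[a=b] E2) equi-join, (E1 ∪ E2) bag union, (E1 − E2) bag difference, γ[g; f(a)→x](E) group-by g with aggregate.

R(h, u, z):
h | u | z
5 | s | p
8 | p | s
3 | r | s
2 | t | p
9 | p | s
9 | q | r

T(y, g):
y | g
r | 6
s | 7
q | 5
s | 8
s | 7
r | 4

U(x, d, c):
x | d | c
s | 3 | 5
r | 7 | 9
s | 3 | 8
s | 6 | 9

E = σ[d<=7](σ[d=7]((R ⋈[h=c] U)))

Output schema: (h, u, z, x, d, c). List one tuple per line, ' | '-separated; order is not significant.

Subexpression sizes:
  R → 6
  U → 4
  (R ⋈[h=c] U) → 6
  σ[d=7]((R ⋈[h=c] U)) → 2
  σ[d<=7](σ[d=7]((R ⋈[h=c] U))) → 2

== RESULT ==
h | u | z | x | d | c
9 | p | s | r | 7 | 9
9 | q | r | r | 7 | 9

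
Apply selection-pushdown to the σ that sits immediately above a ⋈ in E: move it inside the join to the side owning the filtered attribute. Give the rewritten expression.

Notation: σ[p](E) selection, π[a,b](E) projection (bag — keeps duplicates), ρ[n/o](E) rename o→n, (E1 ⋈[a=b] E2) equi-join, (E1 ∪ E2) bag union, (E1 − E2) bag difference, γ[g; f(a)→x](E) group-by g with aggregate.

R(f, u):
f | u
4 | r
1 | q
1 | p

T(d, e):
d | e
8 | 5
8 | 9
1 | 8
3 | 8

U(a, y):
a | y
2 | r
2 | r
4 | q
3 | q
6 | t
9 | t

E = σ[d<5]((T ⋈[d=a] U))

σ filters on d, owned by the left side.
E' = (σ[d<5](T) ⋈[d=a] U)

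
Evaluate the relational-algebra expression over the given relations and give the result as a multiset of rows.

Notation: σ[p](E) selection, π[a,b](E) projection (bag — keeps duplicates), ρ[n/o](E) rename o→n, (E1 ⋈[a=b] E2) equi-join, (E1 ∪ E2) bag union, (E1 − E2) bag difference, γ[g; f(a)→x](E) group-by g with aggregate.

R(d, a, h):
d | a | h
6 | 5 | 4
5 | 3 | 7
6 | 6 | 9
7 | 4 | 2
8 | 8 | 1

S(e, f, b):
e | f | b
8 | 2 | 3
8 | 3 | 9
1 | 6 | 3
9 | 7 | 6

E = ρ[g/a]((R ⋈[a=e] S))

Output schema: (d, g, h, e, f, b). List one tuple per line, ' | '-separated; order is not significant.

Stepwise |·|:
  R → 5
  S → 4
  (R ⋈[a=e] S) → 2
  ρ[g/a]((R ⋈[a=e] S)) → 2

== RESULT ==
d | g | h | e | f | b
8 | 8 | 1 | 8 | 2 | 3
8 | 8 | 1 | 8 | 3 | 9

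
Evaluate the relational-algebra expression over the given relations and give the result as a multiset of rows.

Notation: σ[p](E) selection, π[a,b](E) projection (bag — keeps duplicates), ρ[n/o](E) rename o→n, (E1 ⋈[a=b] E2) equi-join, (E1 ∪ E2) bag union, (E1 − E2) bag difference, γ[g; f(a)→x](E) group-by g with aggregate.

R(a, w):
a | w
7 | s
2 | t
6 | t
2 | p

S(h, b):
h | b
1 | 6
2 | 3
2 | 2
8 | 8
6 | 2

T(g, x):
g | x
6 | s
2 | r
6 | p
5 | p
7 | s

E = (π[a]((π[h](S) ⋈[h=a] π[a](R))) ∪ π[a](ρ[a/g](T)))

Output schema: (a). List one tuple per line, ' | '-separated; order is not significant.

Subexpression sizes:
  S → 5
  π[h](S) → 5
  R → 4
  π[a](R) → 4
  (π[h](S) ⋈[h=a] π[a](R)) → 5
  π[a]((π[h](S) ⋈[h=a] π[a](R))) → 5
  T → 5
  ρ[a/g](T) → 5
  π[a](ρ[a/g](T)) → 5
  (π[a]((π[h](S) ⋈[h=a] π[a](R))) ∪ π[a](ρ[a/g](T))) → 10

== RESULT ==
a
2
2
2
2
2
5
6
6
6
7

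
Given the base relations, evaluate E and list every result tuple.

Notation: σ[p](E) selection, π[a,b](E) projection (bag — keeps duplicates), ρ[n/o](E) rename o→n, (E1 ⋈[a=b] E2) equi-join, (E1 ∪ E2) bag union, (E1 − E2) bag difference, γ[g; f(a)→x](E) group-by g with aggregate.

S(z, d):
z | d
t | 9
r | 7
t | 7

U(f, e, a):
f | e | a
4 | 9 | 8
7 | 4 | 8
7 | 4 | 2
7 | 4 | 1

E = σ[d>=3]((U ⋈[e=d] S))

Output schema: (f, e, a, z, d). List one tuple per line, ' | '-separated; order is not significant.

Per-node cardinality:
  U → 4
  S → 3
  (U ⋈[e=d] S) → 1
  σ[d>=3]((U ⋈[e=d] S)) → 1

== RESULT ==
f | e | a | z | d
4 | 9 | 8 | t | 9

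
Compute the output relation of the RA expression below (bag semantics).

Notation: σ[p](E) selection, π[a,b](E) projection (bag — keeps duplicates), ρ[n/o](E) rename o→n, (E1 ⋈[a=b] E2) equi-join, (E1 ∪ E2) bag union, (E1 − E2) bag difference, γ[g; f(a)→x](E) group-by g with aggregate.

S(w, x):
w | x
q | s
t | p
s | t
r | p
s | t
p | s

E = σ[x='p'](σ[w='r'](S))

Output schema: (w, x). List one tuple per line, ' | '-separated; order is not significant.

Row counts bottom-up:
  S → 6
  σ[w='r'](S) → 1
  σ[x='p'](σ[w='r'](S)) → 1

== RESULT ==
w | x
r | p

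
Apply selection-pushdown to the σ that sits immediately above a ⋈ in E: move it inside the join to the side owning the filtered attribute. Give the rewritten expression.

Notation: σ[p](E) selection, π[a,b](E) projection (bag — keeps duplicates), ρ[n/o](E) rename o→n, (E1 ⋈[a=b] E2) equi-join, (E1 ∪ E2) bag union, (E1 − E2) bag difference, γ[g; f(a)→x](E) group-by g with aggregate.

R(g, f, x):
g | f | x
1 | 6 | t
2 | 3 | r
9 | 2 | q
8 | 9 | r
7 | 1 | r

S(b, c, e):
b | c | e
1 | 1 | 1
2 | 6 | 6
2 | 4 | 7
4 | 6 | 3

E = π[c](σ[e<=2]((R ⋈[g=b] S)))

σ filters on e, owned by the right side.
E' = π[c]((R ⋈[g=b] σ[e<=2](S)))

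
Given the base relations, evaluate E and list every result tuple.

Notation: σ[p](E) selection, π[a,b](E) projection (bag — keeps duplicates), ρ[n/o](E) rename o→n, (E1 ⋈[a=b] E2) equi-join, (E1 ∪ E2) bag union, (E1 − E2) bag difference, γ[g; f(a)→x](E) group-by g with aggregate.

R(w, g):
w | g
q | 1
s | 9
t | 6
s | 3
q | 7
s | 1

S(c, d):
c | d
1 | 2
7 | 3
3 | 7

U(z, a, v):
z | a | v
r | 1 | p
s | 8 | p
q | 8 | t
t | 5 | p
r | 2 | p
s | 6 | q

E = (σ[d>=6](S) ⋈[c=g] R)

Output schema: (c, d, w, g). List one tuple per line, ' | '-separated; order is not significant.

Subexpression sizes:
  S → 3
  σ[d>=6](S) → 1
  R → 6
  (σ[d>=6](S) ⋈[c=g] R) → 1

== RESULT ==
c | d | w | g
3 | 7 | s | 3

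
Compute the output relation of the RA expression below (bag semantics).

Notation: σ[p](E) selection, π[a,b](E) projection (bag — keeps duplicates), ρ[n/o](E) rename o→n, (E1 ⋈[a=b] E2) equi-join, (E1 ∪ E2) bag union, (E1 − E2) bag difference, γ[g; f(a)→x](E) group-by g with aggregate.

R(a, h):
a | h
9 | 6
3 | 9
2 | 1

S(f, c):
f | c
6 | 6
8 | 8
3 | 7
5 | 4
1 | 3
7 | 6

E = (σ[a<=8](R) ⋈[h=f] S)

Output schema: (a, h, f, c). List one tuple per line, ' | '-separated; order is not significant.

Stepwise |·|:
  R → 3
  σ[a<=8](R) → 2
  S → 6
  (σ[a<=8](R) ⋈[h=f] S) → 1

== RESULT ==
a | h | f | c
2 | 1 | 1 | 3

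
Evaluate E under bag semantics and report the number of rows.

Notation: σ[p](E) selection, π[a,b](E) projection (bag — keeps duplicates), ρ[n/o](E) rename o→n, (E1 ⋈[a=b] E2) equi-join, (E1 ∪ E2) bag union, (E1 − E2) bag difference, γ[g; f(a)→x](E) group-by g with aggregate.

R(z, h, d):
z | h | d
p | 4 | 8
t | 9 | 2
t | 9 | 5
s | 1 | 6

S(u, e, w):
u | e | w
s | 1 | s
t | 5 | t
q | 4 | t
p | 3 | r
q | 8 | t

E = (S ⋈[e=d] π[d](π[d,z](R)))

Stepwise |·|:
  S → 5
  R → 4
  π[d,z](R) → 4
  π[d](π[d,z](R)) → 4
  (S ⋈[e=d] π[d](π[d,z](R))) → 2

|E| = 2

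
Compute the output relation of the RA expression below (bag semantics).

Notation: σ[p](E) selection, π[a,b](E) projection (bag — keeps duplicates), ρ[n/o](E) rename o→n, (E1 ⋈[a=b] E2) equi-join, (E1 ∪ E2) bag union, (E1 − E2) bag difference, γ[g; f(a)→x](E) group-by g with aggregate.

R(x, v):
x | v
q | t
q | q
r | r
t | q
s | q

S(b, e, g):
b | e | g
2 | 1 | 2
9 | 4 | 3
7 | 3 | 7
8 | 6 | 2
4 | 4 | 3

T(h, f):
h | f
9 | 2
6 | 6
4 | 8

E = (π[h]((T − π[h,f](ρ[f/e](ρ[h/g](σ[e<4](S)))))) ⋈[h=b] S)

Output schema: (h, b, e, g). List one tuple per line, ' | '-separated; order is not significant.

Per-node cardinality:
  T → 3
  S → 5
  σ[e<4](S) → 2
  ρ[h/g](σ[e<4](S)) → 2
  ρ[f/e](ρ[h/g](σ[e<4](S))) → 2
  π[h,f](ρ[f/e](ρ[h/g](σ[e<4](S)))) → 2
  (T − π[h,f](ρ[f/e](ρ[h/g](σ[e<4](S))))) → 3
  π[h]((T − π[h,f](ρ[f/e](ρ[h/g](σ[e<4](S)))))) → 3
  S → 5
  (π[h]((T − π[h,f](ρ[f/e](ρ[h/g](σ[e<4](S)))))) ⋈[h=b] S) → 2

== RESULT ==
h | b | e | g
4 | 4 | 4 | 3
9 | 9 | 4 | 3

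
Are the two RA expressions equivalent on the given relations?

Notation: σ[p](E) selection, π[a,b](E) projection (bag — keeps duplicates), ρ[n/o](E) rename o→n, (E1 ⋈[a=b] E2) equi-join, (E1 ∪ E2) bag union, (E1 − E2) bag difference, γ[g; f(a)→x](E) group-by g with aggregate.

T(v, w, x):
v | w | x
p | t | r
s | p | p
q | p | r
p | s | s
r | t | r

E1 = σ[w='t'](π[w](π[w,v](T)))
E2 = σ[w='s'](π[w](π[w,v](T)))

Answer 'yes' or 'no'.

E1 row counts bottom-up:
  T → 5
  π[w,v](T) → 5
  π[w](π[w,v](T)) → 5
  σ[w='t'](π[w](π[w,v](T))) → 2
E2 row counts bottom-up:
  T → 5
  π[w,v](T) → 5
  π[w](π[w,v](T)) → 5
  σ[w='s'](π[w](π[w,v](T))) → 1

E1 result:
w
t
t
E2 result:
w
s
Witness: ('t',) appears 2× in E1 but 0× in E2.

no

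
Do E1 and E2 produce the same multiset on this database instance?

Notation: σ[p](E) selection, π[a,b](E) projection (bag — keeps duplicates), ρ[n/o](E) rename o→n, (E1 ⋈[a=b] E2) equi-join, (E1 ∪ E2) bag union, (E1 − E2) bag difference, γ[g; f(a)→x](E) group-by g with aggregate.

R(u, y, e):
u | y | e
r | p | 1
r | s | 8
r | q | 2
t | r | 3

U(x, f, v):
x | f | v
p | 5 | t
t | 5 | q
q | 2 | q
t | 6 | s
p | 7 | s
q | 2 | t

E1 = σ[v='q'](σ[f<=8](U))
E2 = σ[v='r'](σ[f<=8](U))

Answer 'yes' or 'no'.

E1 stepwise |·|:
  U → 6
  σ[f<=8](U) → 6
  σ[v='q'](σ[f<=8](U)) → 2
E2 stepwise |·|:
  U → 6
  σ[f<=8](U) → 6
  σ[v='r'](σ[f<=8](U)) → 0

E1 result:
x | f | v
q | 2 | q
t | 5 | q
E2 result:
x | f | v
(0 rows)
Witness: ('q', 2, 'q') appears 1× in E1 but 0× in E2.

no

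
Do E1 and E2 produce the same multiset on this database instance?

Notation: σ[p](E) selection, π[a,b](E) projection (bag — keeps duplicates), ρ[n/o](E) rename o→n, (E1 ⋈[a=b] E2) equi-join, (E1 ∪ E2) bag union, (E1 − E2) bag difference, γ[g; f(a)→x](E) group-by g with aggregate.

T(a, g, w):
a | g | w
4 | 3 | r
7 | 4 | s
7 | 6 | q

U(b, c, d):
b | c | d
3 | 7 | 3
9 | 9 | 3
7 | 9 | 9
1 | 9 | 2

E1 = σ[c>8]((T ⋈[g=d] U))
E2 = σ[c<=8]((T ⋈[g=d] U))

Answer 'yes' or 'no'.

E1 per-node cardinality:
  T → 3
  U → 4
  (T ⋈[g=d] U) → 2
  σ[c>8]((T ⋈[g=d] U)) → 1
E2 per-node cardinality:
  T → 3
  U → 4
  (T ⋈[g=d] U) → 2
  σ[c<=8]((T ⋈[g=d] U)) → 1

E1 result:
a | g | w | b | c | d
4 | 3 | r | 9 | 9 | 3
E2 result:
a | g | w | b | c | d
4 | 3 | r | 3 | 7 | 3
Witness: (4, 3, 'r', 3, 7, 3) appears 0× in E1 but 1× in E2.

no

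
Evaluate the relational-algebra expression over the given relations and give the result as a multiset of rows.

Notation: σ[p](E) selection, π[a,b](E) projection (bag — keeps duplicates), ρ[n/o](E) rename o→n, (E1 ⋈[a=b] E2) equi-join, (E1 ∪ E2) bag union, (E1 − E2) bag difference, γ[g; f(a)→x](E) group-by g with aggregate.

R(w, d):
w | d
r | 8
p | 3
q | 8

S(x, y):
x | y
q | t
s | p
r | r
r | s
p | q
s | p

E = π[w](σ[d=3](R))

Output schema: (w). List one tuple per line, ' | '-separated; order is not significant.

Subexpression sizes:
  R → 3
  σ[d=3](R) → 1
  π[w](σ[d=3](R)) → 1

== RESULT ==
w
p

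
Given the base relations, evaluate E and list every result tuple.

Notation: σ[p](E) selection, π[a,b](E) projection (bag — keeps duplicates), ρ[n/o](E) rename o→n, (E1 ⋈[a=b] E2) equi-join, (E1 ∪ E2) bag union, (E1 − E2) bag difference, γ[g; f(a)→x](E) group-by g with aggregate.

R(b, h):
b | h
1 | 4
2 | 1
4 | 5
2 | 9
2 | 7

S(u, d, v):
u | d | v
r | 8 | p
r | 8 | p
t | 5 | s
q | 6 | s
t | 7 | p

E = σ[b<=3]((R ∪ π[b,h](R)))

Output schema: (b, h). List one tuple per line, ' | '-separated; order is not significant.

Stepwise |·|:
  R → 5
  R → 5
  π[b,h](R) → 5
  (R ∪ π[b,h](R)) → 10
  σ[b<=3]((R ∪ π[b,h](R))) → 8

== RESULT ==
b | h
1 | 4
1 | 4
2 | 1
2 | 1
2 | 7
2 | 7
2 | 9
2 | 9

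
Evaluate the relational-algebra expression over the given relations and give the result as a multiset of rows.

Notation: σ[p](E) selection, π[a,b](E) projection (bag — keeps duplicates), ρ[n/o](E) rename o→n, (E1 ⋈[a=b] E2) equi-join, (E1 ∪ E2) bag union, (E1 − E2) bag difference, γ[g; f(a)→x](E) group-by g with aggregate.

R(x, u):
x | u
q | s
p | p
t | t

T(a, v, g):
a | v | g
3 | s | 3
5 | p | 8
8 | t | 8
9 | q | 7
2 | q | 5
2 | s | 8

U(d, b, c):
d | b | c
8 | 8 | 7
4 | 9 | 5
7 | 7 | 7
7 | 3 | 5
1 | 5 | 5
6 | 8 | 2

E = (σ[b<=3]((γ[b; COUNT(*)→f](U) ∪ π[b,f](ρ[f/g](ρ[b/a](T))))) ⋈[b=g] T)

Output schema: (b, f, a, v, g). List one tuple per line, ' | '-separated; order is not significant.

Subexpression sizes:
  U → 6
  γ[b; COUNT(*)→f](U) → 5
  T → 6
  ρ[b/a](T) → 6
  ρ[f/g](ρ[b/a](T)) → 6
  π[b,f](ρ[f/g](ρ[b/a](T))) → 6
  (γ[b; COUNT(*)→f](U) ∪ π[b,f](ρ[f/g](ρ[b/a](T)))) → 11
  σ[b<=3]((γ[b; COUNT(*)→f](U) ∪ π[b,f](ρ[f/g](ρ[b/a](T))))) → 4
  T → 6
  (σ[b<=3]((γ[b; COUNT(*)→f](U) ∪ π[b,f](ρ[f/g](ρ[b/a](T))))) ⋈[b=g] T) → 2

== RESULT ==
b | f | a | v | g
3 | 1 | 3 | s | 3
3 | 3 | 3 | s | 3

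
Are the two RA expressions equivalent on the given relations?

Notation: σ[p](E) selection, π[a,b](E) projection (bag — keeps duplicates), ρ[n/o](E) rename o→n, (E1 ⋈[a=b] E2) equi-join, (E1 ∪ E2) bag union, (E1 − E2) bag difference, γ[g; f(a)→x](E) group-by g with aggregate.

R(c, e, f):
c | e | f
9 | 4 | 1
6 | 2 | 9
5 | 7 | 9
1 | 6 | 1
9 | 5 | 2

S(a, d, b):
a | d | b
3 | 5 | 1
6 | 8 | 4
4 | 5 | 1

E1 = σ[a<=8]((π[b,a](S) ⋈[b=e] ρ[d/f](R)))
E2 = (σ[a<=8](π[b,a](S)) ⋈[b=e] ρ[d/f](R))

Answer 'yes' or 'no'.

E1 stepwise |·|:
  S → 3
  π[b,a](S) → 3
  R → 5
  ρ[d/f](R) → 5
  (π[b,a](S) ⋈[b=e] ρ[d/f](R)) → 1
  σ[a<=8]((π[b,a](S) ⋈[b=e] ρ[d/f](R))) → 1
E2 stepwise |·|:
  S → 3
  π[b,a](S) → 3
  σ[a<=8](π[b,a](S)) → 3
  R → 5
  ρ[d/f](R) → 5
  (σ[a<=8](π[b,a](S)) ⋈[b=e] ρ[d/f](R)) → 1

E1 and E2 produce the same multiset:
b | a | c | e | d
4 | 6 | 9 | 4 | 1

yes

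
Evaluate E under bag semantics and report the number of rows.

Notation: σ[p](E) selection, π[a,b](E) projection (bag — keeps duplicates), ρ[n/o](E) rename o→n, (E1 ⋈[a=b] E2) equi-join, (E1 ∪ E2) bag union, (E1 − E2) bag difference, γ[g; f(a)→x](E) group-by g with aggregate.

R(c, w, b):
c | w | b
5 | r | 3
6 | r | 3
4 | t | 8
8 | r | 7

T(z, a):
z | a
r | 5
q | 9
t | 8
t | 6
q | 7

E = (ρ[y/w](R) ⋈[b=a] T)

Row counts bottom-up:
  R → 4
  ρ[y/w](R) → 4
  T → 5
  (ρ[y/w](R) ⋈[b=a] T) → 2

|E| = 2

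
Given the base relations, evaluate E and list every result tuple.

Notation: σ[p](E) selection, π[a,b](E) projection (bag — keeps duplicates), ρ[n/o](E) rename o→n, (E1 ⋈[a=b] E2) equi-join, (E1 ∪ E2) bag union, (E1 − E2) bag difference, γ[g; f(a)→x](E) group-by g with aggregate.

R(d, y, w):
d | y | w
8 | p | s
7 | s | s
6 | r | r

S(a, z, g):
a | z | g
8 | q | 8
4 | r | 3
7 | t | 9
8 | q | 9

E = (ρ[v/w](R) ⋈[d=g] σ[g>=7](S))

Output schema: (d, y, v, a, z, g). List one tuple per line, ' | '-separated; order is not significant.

Subexpression sizes:
  R → 3
  ρ[v/w](R) → 3
  S → 4
  σ[g>=7](S) → 3
  (ρ[v/w](R) ⋈[d=g] σ[g>=7](S)) → 1

== RESULT ==
d | y | v | a | z | g
8 | p | s | 8 | q | 8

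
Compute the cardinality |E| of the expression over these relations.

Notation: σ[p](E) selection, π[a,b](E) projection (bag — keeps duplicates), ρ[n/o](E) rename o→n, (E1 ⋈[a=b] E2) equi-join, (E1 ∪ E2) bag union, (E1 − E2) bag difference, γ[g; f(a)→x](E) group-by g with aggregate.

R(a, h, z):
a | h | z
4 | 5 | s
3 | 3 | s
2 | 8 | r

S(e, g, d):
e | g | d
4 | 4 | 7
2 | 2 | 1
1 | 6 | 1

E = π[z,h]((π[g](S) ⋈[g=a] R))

Per-node cardinality:
  S → 3
  π[g](S) → 3
  R → 3
  (π[g](S) ⋈[g=a] R) → 2
  π[z,h]((π[g](S) ⋈[g=a] R)) → 2

|E| = 2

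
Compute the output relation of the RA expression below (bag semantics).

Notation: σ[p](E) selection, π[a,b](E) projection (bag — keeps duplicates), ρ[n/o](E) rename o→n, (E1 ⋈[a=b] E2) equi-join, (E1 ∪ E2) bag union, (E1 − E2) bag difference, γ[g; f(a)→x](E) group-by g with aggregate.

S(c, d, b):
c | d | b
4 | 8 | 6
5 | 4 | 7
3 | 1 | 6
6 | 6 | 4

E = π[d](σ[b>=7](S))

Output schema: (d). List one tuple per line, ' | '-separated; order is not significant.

Row counts bottom-up:
  S → 4
  σ[b>=7](S) → 1
  π[d](σ[b>=7](S)) → 1

== RESULT ==
d
4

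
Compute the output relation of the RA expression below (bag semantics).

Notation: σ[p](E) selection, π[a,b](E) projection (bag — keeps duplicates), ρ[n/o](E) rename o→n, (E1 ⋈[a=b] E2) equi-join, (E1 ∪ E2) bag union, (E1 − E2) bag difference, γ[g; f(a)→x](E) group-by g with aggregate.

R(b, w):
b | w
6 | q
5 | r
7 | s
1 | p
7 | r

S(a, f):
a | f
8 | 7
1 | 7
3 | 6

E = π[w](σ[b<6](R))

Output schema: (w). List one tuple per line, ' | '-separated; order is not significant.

Per-node cardinality:
  R → 5
  σ[b<6](R) → 2
  π[w](σ[b<6](R)) → 2

== RESULT ==
w
p
r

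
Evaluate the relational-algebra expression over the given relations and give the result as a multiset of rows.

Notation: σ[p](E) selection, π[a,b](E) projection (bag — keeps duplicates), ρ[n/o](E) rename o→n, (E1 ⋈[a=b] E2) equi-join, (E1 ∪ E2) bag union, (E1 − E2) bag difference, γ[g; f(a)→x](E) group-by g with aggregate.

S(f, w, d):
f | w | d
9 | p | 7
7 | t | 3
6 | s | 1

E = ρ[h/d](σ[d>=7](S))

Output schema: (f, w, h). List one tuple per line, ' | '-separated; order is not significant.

Row counts bottom-up:
  S → 3
  σ[d>=7](S) → 1
  ρ[h/d](σ[d>=7](S)) → 1

== RESULT ==
f | w | h
9 | p | 7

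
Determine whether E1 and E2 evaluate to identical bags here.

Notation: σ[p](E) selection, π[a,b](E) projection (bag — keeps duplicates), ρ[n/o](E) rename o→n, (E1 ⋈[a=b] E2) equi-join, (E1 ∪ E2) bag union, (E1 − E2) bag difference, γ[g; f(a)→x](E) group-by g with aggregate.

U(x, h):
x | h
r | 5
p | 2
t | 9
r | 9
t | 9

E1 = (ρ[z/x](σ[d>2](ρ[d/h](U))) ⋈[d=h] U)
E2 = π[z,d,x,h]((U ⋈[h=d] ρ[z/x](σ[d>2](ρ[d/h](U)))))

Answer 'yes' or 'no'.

E1 per-node cardinality:
  U → 5
  ρ[d/h](U) → 5
  σ[d>2](ρ[d/h](U)) → 4
  ρ[z/x](σ[d>2](ρ[d/h](U))) → 4
  U → 5
  (ρ[z/x](σ[d>2](ρ[d/h](U))) ⋈[d=h] U) → 10
E2 per-node cardinality:
  U → 5
  U → 5
  ρ[d/h](U) → 5
  σ[d>2](ρ[d/h](U)) → 4
  ρ[z/x](σ[d>2](ρ[d/h](U))) → 4
  (U ⋈[h=d] ρ[z/x](σ[d>2](ρ[d/h](U)))) → 10
  π[z,d,x,h]((U ⋈[h=d] ρ[z/x](σ[d>2](ρ[d/h](U))))) → 10

E1 and E2 produce the same multiset:
z | d | x | h
r | 5 | r | 5
r | 9 | r | 9
r | 9 | t | 9
r | 9 | t | 9
t | 9 | r | 9
t | 9 | r | 9
t | 9 | t | 9
t | 9 | t | 9
t | 9 | t | 9
t | 9 | t | 9

yes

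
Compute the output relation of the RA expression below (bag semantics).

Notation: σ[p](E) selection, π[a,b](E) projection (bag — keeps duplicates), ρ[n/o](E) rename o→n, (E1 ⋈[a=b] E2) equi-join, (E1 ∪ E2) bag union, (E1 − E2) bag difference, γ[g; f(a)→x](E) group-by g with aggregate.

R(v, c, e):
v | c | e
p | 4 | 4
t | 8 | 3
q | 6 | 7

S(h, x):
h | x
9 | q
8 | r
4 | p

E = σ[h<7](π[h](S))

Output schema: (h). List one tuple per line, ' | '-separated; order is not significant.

Stepwise |·|:
  S → 3
  π[h](S) → 3
  σ[h<7](π[h](S)) → 1

== RESULT ==
h
4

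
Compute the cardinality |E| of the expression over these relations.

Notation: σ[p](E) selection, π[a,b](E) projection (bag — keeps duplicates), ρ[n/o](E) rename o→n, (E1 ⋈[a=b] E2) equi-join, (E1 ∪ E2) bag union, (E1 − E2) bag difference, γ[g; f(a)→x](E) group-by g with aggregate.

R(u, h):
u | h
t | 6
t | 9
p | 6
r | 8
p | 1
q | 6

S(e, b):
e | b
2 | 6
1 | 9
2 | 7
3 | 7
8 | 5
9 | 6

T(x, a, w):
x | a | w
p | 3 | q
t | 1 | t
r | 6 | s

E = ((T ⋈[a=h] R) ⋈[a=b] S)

Row counts bottom-up:
  T → 3
  R → 6
  (T ⋈[a=h] R) → 4
  S → 6
  ((T ⋈[a=h] R) ⋈[a=b] S) → 6

|E| = 6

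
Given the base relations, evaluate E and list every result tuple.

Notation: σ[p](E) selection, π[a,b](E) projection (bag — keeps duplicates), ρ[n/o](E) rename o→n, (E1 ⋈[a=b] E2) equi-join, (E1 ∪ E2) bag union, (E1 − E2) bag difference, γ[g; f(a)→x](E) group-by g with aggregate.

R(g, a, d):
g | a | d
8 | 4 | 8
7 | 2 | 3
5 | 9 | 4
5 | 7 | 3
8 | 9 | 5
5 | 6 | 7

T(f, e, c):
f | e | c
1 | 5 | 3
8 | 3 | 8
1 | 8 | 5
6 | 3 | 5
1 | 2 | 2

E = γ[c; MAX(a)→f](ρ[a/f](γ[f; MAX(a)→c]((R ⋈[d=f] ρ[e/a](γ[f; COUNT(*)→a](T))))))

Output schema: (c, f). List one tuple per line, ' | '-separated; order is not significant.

Stepwise |·|:
  R → 6
  T → 5
  γ[f; COUNT(*)→a](T) → 3
  ρ[e/a](γ[f; COUNT(*)→a](T)) → 3
  (R ⋈[d=f] ρ[e/a](γ[f; COUNT(*)→a](T))) → 1
  γ[f; MAX(a)→c]((R ⋈[d=f] ρ[e/a](γ[f; COUNT(*)→a](T)))) → 1
  ρ[a/f](γ[f; MAX(a)→c]((R ⋈[d=f] ρ[e/a](γ[f; COUNT(*)→a](T))))) → 1
  γ[c; MAX(a)→f](ρ[a/f](γ[f; MAX(a)→c]((R ⋈[d=f] ρ[e/a](γ[f; COUNT(*)→a](T)))))) → 1

== RESULT ==
c | f
4 | 8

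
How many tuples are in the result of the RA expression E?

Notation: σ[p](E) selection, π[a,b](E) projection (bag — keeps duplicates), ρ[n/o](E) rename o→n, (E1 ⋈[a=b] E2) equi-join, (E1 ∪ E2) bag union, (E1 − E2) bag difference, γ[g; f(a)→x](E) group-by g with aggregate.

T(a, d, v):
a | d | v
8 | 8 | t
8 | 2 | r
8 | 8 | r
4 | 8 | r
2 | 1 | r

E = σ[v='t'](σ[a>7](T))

Stepwise |·|:
  T → 5
  σ[a>7](T) → 3
  σ[v='t'](σ[a>7](T)) → 1

|E| = 1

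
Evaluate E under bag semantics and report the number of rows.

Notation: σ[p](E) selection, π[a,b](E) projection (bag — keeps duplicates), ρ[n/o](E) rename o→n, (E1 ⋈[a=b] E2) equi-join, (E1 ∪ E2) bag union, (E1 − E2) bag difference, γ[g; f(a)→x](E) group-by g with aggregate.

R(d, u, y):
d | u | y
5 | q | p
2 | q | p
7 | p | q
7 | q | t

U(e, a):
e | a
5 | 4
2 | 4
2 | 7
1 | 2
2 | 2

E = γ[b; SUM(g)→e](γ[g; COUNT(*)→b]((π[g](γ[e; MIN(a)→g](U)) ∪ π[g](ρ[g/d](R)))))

Row counts bottom-up:
  U → 5
  γ[e; MIN(a)→g](U) → 3
  π[g](γ[e; MIN(a)→g](U)) → 3
  R → 4
  ρ[g/d](R) → 4
  π[g](ρ[g/d](R)) → 4
  (π[g](γ[e; MIN(a)→g](U)) ∪ π[g](ρ[g/d](R))) → 7
  γ[g; COUNT(*)→b]((π[g](γ[e; MIN(a)→g](U)) ∪ π[g](ρ[g/d](R)))) → 4
  γ[b; SUM(g)→e](γ[g; COUNT(*)→b]((π[g](γ[e; MIN(a)→g](U)) ∪ π[g](ρ[g/d](R))))) → 3

|E| = 3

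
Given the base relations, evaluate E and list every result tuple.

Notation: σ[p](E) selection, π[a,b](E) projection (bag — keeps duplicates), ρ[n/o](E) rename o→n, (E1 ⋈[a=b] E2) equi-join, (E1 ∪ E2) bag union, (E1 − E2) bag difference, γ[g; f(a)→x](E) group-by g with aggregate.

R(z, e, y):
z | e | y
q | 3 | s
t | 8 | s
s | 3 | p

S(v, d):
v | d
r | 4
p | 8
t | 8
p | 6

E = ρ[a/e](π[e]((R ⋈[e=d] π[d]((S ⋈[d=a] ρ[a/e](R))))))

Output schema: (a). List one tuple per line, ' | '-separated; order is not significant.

Per-node cardinality:
  R → 3
  S → 4
  R → 3
  ρ[a/e](R) → 3
  (S ⋈[d=a] ρ[a/e](R)) → 2
  π[d]((S ⋈[d=a] ρ[a/e](R))) → 2
  (R ⋈[e=d] π[d]((S ⋈[d=a] ρ[a/e](R)))) → 2
  π[e]((R ⋈[e=d] π[d]((S ⋈[d=a] ρ[a/e](R))))) → 2
  ρ[a/e](π[e]((R ⋈[e=d] π[d]((S ⋈[d=a] ρ[a/e](R)))))) → 2

== RESULT ==
a
8
8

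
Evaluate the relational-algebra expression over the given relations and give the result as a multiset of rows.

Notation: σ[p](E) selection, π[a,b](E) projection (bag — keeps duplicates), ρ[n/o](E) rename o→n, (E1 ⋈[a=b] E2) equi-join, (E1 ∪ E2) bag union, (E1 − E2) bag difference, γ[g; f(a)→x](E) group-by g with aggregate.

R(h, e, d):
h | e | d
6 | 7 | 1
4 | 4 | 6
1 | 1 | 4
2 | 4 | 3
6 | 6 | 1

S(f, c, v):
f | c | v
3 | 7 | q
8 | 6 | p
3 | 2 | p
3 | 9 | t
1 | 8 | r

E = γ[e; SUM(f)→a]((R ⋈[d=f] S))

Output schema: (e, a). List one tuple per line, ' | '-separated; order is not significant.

Per-node cardinality:
  R → 5
  S → 5
  (R ⋈[d=f] S) → 5
  γ[e; SUM(f)→a]((R ⋈[d=f] S)) → 3

== RESULT ==
e | a
4 | 9
6 | 1
7 | 1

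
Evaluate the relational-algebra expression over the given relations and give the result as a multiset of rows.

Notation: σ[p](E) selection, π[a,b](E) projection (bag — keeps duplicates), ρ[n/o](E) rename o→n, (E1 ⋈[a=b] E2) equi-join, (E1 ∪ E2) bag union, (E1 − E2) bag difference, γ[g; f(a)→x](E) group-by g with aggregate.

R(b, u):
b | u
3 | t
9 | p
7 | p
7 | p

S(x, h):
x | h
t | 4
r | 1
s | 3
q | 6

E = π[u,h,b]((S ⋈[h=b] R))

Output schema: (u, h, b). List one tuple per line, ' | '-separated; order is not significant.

Stepwise |·|:
  S → 4
  R → 4
  (S ⋈[h=b] R) → 1
  π[u,h,b]((S ⋈[h=b] R)) → 1

== RESULT ==
u | h | b
t | 3 | 3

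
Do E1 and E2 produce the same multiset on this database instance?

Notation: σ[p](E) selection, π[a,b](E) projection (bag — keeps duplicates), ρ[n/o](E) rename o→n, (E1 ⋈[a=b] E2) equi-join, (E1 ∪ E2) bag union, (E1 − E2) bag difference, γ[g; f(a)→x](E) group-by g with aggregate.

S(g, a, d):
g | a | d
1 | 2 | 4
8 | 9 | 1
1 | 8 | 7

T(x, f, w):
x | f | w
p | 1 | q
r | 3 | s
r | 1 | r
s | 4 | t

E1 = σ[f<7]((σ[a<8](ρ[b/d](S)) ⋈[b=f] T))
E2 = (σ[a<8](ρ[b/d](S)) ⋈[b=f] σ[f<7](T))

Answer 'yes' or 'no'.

E1 stepwise |·|:
  S → 3
  ρ[b/d](S) → 3
  σ[a<8](ρ[b/d](S)) → 1
  T → 4
  (σ[a<8](ρ[b/d](S)) ⋈[b=f] T) → 1
  σ[f<7]((σ[a<8](ρ[b/d](S)) ⋈[b=f] T)) → 1
E2 stepwise |·|:
  S → 3
  ρ[b/d](S) → 3
  σ[a<8](ρ[b/d](S)) → 1
  T → 4
  σ[f<7](T) → 4
  (σ[a<8](ρ[b/d](S)) ⋈[b=f] σ[f<7](T)) → 1

E1 and E2 produce the same multiset:
g | a | b | x | f | w
1 | 2 | 4 | s | 4 | t

yes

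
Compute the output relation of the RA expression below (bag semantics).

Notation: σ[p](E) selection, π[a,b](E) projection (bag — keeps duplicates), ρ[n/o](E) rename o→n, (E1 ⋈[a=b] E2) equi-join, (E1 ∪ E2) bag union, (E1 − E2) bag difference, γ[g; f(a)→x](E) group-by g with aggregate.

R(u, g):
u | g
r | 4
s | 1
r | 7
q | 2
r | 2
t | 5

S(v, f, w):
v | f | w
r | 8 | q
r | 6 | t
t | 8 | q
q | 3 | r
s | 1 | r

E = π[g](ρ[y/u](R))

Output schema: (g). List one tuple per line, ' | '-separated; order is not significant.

Stepwise |·|:
  R → 6
  ρ[y/u](R) → 6
  π[g](ρ[y/u](R)) → 6

== RESULT ==
g
1
2
2
4
5
7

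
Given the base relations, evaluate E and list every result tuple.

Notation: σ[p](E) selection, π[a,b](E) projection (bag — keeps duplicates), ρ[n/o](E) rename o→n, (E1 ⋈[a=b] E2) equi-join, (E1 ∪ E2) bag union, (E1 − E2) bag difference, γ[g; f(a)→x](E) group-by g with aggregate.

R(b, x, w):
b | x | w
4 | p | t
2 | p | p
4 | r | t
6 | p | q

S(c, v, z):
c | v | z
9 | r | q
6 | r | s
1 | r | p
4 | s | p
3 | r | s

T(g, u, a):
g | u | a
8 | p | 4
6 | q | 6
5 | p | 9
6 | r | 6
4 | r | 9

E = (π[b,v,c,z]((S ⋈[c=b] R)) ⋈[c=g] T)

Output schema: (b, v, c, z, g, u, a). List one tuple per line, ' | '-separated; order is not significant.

Row counts bottom-up:
  S → 5
  R → 4
  (S ⋈[c=b] R) → 3
  π[b,v,c,z]((S ⋈[c=b] R)) → 3
  T → 5
  (π[b,v,c,z]((S ⋈[c=b] R)) ⋈[c=g] T) → 4

== RESULT ==
b | v | c | z | g | u | a
4 | s | 4 | p | 4 | r | 9
4 | s | 4 | p | 4 | r | 9
6 | r | 6 | s | 6 | q | 6
6 | r | 6 | s | 6 | r | 6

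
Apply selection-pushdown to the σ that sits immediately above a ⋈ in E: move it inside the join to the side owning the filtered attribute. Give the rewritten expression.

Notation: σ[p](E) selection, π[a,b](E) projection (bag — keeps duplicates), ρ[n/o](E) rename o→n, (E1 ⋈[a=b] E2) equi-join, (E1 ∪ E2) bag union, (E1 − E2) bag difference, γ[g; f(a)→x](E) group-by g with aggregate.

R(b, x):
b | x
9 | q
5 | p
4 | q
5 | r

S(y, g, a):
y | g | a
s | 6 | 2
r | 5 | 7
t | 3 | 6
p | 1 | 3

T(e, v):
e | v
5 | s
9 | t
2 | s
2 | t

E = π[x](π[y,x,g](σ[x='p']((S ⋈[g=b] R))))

σ filters on x, owned by the right side.
E' = π[x](π[y,x,g]((S ⋈[g=b] σ[x='p'](R))))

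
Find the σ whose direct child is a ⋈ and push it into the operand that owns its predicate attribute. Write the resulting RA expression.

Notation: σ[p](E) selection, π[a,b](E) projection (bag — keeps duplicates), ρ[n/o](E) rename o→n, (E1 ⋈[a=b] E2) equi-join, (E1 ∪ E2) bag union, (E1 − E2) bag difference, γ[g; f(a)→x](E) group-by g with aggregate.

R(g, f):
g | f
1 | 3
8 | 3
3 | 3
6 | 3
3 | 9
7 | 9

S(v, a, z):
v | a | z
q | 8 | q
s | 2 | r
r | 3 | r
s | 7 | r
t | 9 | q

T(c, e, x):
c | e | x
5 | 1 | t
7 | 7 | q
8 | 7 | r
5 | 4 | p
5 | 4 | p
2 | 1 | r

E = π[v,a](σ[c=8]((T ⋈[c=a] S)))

σ filters on c, owned by the left side.
E' = π[v,a]((σ[c=8](T) ⋈[c=a] S))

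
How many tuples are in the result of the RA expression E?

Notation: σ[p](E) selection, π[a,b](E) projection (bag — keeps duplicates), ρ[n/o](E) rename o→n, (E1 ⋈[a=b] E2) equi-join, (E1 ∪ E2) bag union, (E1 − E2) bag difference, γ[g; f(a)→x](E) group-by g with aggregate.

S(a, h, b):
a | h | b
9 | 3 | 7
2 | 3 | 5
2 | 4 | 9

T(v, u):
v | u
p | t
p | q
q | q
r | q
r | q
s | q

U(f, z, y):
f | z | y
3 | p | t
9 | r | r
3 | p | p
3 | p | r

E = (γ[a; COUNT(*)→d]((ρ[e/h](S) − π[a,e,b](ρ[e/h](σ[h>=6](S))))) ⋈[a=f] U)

Row counts bottom-up:
  S → 3
  ρ[e/h](S) → 3
  S → 3
  σ[h>=6](S) → 0
  ρ[e/h](σ[h>=6](S)) → 0
  π[a,e,b](ρ[e/h](σ[h>=6](S))) → 0
  (ρ[e/h](S) − π[a,e,b](ρ[e/h](σ[h>=6](S)))) → 3
  γ[a; COUNT(*)→d]((ρ[e/h](S) − π[a,e,b](ρ[e/h](σ[h>=6](S))))) → 2
  U → 4
  (γ[a; COUNT(*)→d]((ρ[e/h](S) − π[a,e,b](ρ[e/h](σ[h>=6](S))))) ⋈[a=f] U) → 1

|E| = 1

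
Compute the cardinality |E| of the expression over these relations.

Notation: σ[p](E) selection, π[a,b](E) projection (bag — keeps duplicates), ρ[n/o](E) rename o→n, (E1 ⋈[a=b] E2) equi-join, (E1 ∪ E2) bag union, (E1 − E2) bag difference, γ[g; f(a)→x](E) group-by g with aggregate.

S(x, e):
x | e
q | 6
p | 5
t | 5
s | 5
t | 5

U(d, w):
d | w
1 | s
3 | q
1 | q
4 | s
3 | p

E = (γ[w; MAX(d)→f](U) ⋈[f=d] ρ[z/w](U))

Row counts bottom-up:
  U → 5
  γ[w; MAX(d)→f](U) → 3
  U → 5
  ρ[z/w](U) → 5
  (γ[w; MAX(d)→f](U) ⋈[f=d] ρ[z/w](U)) → 5

|E| = 5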